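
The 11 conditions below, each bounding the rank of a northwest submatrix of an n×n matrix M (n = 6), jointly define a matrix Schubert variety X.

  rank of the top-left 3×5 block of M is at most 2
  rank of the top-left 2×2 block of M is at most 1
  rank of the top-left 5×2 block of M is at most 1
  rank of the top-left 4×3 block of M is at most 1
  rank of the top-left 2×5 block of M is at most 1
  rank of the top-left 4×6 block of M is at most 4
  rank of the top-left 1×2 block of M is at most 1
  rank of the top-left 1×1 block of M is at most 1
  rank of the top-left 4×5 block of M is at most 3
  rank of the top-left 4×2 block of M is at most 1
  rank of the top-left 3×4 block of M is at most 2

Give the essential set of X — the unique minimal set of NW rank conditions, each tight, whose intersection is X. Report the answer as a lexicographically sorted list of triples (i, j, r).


Recovering R(i,j) via the rank-extension bound from the 11 conditions:

  R[1]: 1 | 1 | 1 | 1 | 1 | 1
  R[2]: 1 | 1 | 1 | 1 | 1 | 2
  R[3]: 1 | 1 | 1 | 2 | 2 | 3
  R[4]: 1 | 1 | 1 | 2 | 3 | 4
  R[5]: 1 | 1 | 2 | 3 | 4 | 5
  R[6]: 1 | 2 | 3 | 4 | 5 | 6

second differences of R give the permutation w = (1, 6, 4, 5, 3, 2).

ℓ(w)=9; the 3 essential cells (i,j,r):

[(2, 5, 1), (4, 3, 1), (5, 2, 1)]


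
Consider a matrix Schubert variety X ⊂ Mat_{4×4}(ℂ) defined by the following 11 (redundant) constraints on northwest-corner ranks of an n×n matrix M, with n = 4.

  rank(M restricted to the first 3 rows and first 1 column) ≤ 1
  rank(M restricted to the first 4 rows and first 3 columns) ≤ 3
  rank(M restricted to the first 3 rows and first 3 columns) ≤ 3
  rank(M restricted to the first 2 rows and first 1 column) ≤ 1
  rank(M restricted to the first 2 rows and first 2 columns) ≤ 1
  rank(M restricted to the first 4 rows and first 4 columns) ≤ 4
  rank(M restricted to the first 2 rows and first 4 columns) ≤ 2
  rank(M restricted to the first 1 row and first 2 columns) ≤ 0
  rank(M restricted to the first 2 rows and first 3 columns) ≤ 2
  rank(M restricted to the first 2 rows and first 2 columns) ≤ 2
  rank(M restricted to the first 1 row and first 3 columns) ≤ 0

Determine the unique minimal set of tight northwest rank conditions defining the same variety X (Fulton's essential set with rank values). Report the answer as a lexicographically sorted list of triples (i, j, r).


Recovering R(i,j) via the rank-extension bound from the 11 conditions:

  R[1]: 0  0  0  1
  R[2]: 1  1  1  2
  R[3]: 1  2  2  3
  R[4]: 1  2  3  4

reading off 1-entries of Δ²R: w = (4, 1, 2, 3).

Fulton essential set (1 of the 3 Rothe cells):

[(1, 3, 0)]


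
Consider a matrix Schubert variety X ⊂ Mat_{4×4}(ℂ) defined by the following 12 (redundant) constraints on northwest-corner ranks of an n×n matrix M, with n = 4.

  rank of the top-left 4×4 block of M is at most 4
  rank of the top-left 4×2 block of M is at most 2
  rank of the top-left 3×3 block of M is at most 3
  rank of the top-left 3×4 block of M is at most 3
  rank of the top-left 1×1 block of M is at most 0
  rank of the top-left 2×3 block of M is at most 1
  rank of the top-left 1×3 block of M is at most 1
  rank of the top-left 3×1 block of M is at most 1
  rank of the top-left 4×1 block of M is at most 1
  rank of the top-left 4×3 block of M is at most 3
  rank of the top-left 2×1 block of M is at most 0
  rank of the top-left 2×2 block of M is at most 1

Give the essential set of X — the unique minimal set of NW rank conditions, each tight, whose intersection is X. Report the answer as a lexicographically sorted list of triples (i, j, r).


Computing R[i][j] = min implied NW-rank bound (n=4, 12 conditions):

  0 1 1 1
  0 1 1 2
  1 2 2 3
  1 2 3 4

giving w = (2, 4, 1, 3) via Δ²R.

2 SE-corners of the 3-cell Rothe diagram give Ess(w):

[(2, 1, 0), (2, 3, 1)]


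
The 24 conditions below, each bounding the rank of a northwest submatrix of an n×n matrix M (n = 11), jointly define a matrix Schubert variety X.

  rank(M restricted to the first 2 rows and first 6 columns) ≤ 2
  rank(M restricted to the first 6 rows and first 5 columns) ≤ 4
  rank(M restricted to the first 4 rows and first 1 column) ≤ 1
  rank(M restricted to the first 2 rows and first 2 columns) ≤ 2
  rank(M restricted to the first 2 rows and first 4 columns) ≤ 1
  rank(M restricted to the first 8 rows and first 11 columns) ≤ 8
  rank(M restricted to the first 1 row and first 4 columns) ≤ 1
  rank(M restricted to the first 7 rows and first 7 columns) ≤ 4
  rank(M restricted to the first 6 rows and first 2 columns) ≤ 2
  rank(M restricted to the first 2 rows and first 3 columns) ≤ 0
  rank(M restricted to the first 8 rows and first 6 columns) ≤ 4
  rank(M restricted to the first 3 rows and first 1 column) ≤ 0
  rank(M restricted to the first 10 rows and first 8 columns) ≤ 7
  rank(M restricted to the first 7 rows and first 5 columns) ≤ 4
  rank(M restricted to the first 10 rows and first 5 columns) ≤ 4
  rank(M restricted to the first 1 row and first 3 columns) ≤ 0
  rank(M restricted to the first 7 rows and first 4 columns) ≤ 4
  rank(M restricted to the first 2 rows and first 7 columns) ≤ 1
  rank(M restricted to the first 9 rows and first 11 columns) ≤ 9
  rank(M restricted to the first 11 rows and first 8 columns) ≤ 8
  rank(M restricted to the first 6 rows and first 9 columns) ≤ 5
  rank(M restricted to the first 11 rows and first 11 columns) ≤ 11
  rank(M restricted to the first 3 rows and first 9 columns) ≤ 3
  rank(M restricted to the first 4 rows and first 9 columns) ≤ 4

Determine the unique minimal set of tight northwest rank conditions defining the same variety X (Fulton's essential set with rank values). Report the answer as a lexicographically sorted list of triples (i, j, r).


Recovering R(i,j) via the rank-extension bound from the 24 conditions:

  row 1: 0  0  0  1  1  1  1  1  1  1  1
  row 2: 0  0  0  1  1  1  1  2  2  2  2
  row 3: 0  1  1  2  2  2  2  3  3  3  3
  row 4: 1  2  2  3  3  3  3  4  4  4  4
  row 5: 1  2  3  4  4  4  4  5  5  5  5
  row 6: 1  2  3  4  4  4  4  5  5  6  6
  row 7: 1  2  3  4  4  4  4  5  6  7  7
  row 8: 1  2  3  4  4  4  5  6  7  8  8
  row 9: 1  2  3  4  4  5  6  7  8  9  9
  row 10: 1  2  3  4  4  5  6  7  8  9  10
  row 11: 1  2  3  4  5  6  7  8  9  10  11

giving w = (4, 8, 2, 1, 3, 10, 9, 7, 6, 11, 5) via Δ²R.

Rothe diagram D(w) (21 cells), 7 SE-corners (essential conditions):

[(2, 3, 0), (2, 7, 1), (3, 1, 0), (6, 9, 5), (7, 7, 4), (8, 6, 4), (10, 5, 4)]


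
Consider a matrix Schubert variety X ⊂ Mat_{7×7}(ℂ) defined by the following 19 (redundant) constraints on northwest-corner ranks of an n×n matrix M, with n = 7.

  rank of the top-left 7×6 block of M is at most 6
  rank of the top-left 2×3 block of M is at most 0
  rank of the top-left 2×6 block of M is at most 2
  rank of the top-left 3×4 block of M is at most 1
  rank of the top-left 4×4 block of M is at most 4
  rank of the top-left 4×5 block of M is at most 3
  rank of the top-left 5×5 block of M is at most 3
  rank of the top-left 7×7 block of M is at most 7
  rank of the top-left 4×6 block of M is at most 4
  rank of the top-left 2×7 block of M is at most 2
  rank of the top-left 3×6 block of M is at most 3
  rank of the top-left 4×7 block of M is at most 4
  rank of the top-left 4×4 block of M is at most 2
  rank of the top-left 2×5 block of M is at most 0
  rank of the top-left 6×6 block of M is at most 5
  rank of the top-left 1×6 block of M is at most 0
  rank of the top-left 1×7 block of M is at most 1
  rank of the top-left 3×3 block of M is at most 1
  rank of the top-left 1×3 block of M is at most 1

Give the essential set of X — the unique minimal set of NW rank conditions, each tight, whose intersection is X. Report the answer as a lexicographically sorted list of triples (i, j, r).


Rank table r_w(7×7) implied by the 19 constraints:

  0, 0, 0, 0, 0, 0, 1
  0, 0, 0, 0, 0, 1, 2
  1, 1, 1, 1, 1, 2, 3
  1, 2, 2, 2, 2, 3, 4
  1, 2, 3, 3, 3, 4, 5
  1, 2, 3, 4, 4, 5, 6
  1, 2, 3, 4, 5, 6, 7

hence w(1..7) = (7, 6, 1, 2, 3, 4, 5).

|D(w)|=11, |Ess(w)|=2:

[(1, 6, 0), (2, 5, 0)]


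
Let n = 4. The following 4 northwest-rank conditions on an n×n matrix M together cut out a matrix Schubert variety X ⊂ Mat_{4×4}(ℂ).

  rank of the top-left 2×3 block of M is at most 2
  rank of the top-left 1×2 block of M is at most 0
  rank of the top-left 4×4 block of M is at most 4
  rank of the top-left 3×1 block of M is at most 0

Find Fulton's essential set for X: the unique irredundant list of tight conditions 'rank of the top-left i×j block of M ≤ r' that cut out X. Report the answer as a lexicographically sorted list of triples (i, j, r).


The tightest implied rank at each (i,j), from the 4 conditions:

  R[1]: 0, 0, 1, 1
  R[2]: 0, 1, 2, 2
  R[3]: 0, 1, 2, 3
  R[4]: 1, 2, 3, 4

so w = (3, 2, 4, 1).

ℓ(w)=4; the 2 essential cells (i,j,r):

[(1, 2, 0), (3, 1, 0)]


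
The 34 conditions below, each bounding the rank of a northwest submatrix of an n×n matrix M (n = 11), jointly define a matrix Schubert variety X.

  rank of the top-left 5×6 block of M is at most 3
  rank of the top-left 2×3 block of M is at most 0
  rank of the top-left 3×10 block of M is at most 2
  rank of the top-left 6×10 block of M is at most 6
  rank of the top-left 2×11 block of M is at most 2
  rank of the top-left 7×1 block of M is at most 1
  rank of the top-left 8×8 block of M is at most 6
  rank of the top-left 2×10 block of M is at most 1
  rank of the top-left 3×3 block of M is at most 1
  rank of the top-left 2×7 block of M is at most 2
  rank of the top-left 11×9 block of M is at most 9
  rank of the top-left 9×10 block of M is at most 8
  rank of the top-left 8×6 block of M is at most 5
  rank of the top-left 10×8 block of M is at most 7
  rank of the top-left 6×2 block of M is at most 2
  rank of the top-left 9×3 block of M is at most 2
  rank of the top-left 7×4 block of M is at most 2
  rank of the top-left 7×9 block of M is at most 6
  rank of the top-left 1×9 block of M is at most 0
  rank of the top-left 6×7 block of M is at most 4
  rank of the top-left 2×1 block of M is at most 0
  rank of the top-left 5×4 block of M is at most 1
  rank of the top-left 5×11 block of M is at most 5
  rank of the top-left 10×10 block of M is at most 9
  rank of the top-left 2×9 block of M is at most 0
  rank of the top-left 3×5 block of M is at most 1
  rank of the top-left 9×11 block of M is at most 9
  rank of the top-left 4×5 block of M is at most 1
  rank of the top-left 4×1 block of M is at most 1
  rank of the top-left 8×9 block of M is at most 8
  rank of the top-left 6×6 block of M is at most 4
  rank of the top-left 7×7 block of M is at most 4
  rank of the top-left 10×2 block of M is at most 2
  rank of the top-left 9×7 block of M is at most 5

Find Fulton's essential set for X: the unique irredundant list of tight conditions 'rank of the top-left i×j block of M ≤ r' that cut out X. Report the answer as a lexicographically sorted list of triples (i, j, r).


Propagating the 34 rank bounds to every northwest block:

  row 1: 0 | 0 | 0 | 0 | 0 | 0 | 0 | 0 | 0 | 1 | 1
  row 2: 0 | 0 | 0 | 0 | 0 | 0 | 0 | 0 | 0 | 1 | 2
  row 3: 1 | 1 | 1 | 1 | 1 | 1 | 1 | 1 | 1 | 2 | 3
  row 4: 1 | 1 | 1 | 1 | 1 | 2 | 2 | 2 | 2 | 3 | 4
  row 5: 1 | 1 | 1 | 1 | 2 | 3 | 3 | 3 | 3 | 4 | 5
  row 6: 1 | 2 | 2 | 2 | 3 | 4 | 4 | 4 | 4 | 5 | 6
  row 7: 1 | 2 | 2 | 2 | 3 | 4 | 4 | 5 | 5 | 6 | 7
  row 8: 1 | 2 | 2 | 3 | 4 | 5 | 5 | 6 | 6 | 7 | 8
  row 9: 1 | 2 | 2 | 3 | 4 | 5 | 5 | 6 | 7 | 8 | 9
  row 10: 1 | 2 | 3 | 4 | 5 | 6 | 6 | 7 | 8 | 9 | 10
  row 11: 1 | 2 | 3 | 4 | 5 | 6 | 7 | 8 | 9 | 10 | 11

the unique w with this rank table is (10, 11, 1, 6, 5, 2, 8, 4, 9, 3, 7).

7 SE-corners of the 31-cell Rothe diagram give Ess(w):

[(2, 9, 0), (4, 5, 1), (5, 4, 1), (7, 4, 2), (7, 7, 4), (9, 3, 2), (9, 7, 5)]


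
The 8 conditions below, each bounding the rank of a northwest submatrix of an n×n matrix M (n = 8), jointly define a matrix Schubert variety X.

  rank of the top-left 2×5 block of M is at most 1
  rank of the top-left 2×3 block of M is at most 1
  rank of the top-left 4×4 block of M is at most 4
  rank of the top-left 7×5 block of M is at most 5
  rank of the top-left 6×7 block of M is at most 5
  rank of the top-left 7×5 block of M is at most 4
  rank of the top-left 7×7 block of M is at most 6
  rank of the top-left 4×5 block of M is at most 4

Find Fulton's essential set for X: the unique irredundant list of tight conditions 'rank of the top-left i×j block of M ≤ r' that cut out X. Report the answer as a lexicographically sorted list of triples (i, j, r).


Reconstructing r_w from the 8 given conditions:

  1 1 1 1 1 1 1 1
  1 1 1 1 1 2 2 2
  1 2 2 2 2 3 3 3
  1 2 3 3 3 4 4 4
  1 2 3 4 4 5 5 5
  1 2 3 4 4 5 5 6
  1 2 3 4 4 5 6 7
  1 2 3 4 5 6 7 8

giving w = (1, 6, 2, 3, 4, 8, 7, 5) via Δ²R.

3 SE-corners of the 7-cell Rothe diagram give Ess(w):

[(2, 5, 1), (6, 7, 5), (7, 5, 4)]


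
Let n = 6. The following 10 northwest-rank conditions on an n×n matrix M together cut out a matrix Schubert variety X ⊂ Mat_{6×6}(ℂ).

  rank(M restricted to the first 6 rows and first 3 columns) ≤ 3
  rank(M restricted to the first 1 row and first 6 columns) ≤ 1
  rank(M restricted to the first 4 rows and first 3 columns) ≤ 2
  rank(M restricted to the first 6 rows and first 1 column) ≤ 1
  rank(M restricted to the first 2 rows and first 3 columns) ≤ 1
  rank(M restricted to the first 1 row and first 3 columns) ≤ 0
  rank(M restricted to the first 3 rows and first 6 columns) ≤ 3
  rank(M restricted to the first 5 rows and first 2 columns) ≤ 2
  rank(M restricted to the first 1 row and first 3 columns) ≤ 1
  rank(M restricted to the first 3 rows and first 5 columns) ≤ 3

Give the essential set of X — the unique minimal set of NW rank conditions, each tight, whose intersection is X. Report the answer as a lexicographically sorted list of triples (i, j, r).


Recovering R(i,j) via the rank-extension bound from the 10 conditions:

  i=1: 0  0  0  1  1  1
  i=2: 1  1  1  2  2  2
  i=3: 1  2  2  3  3  3
  i=4: 1  2  2  3  4  4
  i=5: 1  2  3  4  5  5
  i=6: 1  2  3  4  5  6

the unique w with this rank table is (4, 1, 2, 5, 3, 6).

Rothe diagram D(w) (4 cells), 2 SE-corners (essential conditions):

[(1, 3, 0), (4, 3, 2)]


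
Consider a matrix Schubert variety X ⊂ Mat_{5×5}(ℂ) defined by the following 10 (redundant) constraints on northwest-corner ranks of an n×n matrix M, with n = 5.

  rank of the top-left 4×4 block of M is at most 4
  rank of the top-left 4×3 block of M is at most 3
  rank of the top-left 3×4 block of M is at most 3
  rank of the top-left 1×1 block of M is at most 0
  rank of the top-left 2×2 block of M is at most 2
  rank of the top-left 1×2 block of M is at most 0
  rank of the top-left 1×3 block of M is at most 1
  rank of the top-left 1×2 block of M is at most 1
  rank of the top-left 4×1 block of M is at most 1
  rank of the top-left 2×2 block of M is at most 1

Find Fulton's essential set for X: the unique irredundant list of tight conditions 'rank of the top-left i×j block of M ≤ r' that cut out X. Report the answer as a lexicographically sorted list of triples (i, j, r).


Propagating the 10 rank bounds to every northwest block:

  row 1: 0 | 0 | 1 | 1 | 1
  row 2: 1 | 1 | 2 | 2 | 2
  row 3: 1 | 2 | 3 | 3 | 3
  row 4: 1 | 2 | 3 | 4 | 4
  row 5: 1 | 2 | 3 | 4 | 5

so w = (3, 1, 2, 4, 5).

Rothe diagram D(w) (2 cells), 1 SE-corner (essential condition):

[(1, 2, 0)]


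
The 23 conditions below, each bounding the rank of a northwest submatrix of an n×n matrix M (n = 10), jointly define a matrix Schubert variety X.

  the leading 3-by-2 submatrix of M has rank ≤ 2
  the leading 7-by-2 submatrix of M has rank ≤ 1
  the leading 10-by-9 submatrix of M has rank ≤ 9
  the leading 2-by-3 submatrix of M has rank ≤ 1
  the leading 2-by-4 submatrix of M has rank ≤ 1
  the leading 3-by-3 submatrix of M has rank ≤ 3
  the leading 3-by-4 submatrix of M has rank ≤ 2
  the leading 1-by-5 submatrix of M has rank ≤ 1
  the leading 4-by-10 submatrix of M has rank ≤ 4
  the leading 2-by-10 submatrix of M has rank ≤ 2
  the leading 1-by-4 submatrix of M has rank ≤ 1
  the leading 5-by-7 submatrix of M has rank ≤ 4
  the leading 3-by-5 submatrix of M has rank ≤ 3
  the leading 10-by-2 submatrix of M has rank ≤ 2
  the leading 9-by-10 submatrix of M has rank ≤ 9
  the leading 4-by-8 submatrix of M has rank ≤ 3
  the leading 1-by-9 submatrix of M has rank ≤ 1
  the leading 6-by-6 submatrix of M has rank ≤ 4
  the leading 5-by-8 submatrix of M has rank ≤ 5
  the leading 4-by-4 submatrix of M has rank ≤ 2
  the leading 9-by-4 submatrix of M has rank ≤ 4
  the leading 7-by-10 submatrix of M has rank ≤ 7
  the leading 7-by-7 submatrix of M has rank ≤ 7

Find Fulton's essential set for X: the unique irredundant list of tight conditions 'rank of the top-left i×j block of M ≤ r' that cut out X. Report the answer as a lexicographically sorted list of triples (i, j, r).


Computing R[i][j] = min implied NW-rank bound (n=10, 23 conditions):

  1  1  1  1  1  1  1  1  1  1
  1  1  1  1  2  2  2  2  2  2
  1  1  2  2  3  3  3  3  3  3
  1  1  2  2  3  3  3  3  4  4
  1  1  2  3  4  4  4  4  5  5
  1  1  2  3  4  4  5  5  6  6
  1  1  2  3  4  5  6  6  7  7
  1  2  3  4  5  6  7  7  8  8
  1  2  3  4  5  6  7  8  9  9
  1  2  3  4  5  6  7  8  9  10

giving w = (1, 5, 3, 9, 4, 7, 6, 2, 8, 10) via Δ²R.

ℓ(w)=13; the 5 essential cells (i,j,r):

[(2, 4, 1), (4, 4, 2), (4, 8, 3), (6, 6, 4), (7, 2, 1)]


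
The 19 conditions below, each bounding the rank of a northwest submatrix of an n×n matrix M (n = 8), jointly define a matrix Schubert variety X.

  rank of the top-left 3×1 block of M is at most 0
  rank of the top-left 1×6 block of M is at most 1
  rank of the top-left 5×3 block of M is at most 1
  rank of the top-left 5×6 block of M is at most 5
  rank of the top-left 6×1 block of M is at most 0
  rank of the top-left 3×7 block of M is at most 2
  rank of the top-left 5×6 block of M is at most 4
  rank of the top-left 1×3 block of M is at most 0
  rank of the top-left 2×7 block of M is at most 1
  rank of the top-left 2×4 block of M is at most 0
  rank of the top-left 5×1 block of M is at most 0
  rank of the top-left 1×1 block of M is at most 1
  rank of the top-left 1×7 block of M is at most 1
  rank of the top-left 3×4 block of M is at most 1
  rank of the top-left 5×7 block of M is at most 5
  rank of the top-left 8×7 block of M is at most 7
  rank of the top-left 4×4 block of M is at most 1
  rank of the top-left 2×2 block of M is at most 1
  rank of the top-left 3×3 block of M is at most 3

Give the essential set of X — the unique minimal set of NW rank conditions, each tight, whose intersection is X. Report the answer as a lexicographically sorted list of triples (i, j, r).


Recovering R(i,j) via the rank-extension bound from the 19 conditions:

  i=1: 0, 0, 0, 0, 1, 1, 1, 1
  i=2: 0, 0, 0, 0, 1, 1, 1, 2
  i=3: 0, 1, 1, 1, 2, 2, 2, 3
  i=4: 0, 1, 1, 1, 2, 3, 3, 4
  i=5: 0, 1, 1, 2, 3, 4, 4, 5
  i=6: 0, 1, 2, 3, 4, 5, 5, 6
  i=7: 1, 2, 3, 4, 5, 6, 6, 7
  i=8: 1, 2, 3, 4, 5, 6, 7, 8

giving w = (5, 8, 2, 6, 4, 3, 1, 7) via Δ²R.

Rothe diagram D(w) (17 cells), 5 SE-corners (essential conditions):

[(2, 4, 0), (2, 7, 1), (4, 4, 1), (5, 3, 1), (6, 1, 0)]


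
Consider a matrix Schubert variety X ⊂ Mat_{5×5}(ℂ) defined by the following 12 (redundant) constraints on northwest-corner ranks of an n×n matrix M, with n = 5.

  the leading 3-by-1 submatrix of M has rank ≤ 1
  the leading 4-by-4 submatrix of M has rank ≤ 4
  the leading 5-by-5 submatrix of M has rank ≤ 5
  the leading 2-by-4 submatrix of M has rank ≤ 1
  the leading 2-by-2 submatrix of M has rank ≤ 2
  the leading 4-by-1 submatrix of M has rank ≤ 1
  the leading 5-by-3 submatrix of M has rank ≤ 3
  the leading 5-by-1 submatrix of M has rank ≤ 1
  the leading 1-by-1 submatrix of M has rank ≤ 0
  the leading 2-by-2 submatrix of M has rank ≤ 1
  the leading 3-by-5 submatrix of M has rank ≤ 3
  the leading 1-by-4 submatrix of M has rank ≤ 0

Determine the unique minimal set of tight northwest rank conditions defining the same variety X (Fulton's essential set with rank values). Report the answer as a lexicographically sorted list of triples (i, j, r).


Rank table r_w(5×5) implied by the 12 constraints:

  i=1: 0  0  0  0  1
  i=2: 1  1  1  1  2
  i=3: 1  2  2  2  3
  i=4: 1  2  3  3  4
  i=5: 1  2  3  4  5

the unique w with this rank table is (5, 1, 2, 3, 4).

ℓ(w)=4; the 1 essential cell (i,j,r):

[(1, 4, 0)]


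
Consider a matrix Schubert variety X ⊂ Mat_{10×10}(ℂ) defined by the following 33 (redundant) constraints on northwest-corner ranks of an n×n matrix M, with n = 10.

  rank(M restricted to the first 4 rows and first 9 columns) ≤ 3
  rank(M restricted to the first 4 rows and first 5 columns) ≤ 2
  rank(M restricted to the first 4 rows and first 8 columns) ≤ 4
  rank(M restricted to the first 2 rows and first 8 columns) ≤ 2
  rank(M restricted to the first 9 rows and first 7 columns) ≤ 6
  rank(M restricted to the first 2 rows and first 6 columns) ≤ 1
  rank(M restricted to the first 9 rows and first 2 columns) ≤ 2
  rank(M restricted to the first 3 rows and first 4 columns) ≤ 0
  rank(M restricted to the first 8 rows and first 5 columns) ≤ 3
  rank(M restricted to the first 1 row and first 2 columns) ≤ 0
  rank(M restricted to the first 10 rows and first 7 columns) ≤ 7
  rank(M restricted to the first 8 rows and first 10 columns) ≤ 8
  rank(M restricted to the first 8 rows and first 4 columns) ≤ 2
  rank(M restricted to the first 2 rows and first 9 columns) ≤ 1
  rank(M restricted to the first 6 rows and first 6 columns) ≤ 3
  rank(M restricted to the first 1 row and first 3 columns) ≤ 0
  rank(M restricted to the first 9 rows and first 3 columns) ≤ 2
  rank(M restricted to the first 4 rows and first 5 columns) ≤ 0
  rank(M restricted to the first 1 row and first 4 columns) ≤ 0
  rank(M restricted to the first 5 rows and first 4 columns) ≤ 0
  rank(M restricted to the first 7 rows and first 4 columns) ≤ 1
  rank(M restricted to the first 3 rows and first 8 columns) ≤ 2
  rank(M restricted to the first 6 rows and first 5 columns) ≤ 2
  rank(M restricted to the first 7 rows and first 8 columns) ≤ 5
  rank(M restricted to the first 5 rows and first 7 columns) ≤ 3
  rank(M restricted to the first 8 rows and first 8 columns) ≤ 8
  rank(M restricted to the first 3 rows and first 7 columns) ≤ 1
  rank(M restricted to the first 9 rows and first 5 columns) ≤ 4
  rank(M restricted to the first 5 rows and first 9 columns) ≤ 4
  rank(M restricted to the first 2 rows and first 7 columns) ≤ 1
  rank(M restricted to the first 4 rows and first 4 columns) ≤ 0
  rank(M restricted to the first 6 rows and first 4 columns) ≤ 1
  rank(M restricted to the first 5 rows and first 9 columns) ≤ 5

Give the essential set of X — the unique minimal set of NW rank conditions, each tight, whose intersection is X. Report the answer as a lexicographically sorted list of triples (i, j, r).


Propagating the 33 rank bounds to every northwest block:

  0  0  0  0  0  1  1  1  1  1
  0  0  0  0  0  1  1  1  1  2
  0  0  0  0  0  1  1  2  2  3
  0  0  0  0  0  1  2  3  3  4
  0  0  0  0  1  2  3  4  4  5
  1  1  1  1  2  3  4  5  5  6
  1  1  1  1  2  3  4  5  6  7
  1  2  2  2  3  4  5  6  7  8
  1  2  2  3  4  5  6  7  8  9
  1  2  3  4  5  6  7  8  9  10

hence w(1..10) = (6, 10, 8, 7, 5, 1, 9, 2, 4, 3).

Rothe diagram D(w) (32 cells), 6 SE-corners (essential conditions):

[(2, 9, 1), (3, 7, 1), (4, 5, 0), (5, 4, 0), (7, 4, 1), (9, 3, 2)]


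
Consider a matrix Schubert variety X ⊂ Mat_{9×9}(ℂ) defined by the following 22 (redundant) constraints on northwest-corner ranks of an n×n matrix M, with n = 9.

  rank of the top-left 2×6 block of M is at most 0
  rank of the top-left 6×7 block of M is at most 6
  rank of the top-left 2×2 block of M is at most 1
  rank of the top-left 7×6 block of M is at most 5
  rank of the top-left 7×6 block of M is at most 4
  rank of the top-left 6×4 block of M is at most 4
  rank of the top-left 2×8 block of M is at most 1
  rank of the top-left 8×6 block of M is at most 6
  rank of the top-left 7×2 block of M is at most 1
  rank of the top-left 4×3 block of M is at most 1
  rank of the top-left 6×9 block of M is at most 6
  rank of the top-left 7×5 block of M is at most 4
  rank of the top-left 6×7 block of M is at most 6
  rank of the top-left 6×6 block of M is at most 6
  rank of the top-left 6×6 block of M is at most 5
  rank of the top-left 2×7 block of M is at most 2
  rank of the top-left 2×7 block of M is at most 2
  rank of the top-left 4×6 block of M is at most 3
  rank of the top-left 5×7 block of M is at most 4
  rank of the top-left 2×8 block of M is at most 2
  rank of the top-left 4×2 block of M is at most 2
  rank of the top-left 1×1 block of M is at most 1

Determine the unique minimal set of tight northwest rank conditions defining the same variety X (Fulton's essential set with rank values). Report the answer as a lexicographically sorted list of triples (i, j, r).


Recovering R(i,j) via the rank-extension bound from the 22 conditions:

  0, 0, 0, 0, 0, 0, 1, 1, 1
  0, 0, 0, 0, 0, 0, 1, 1, 2
  1, 1, 1, 1, 1, 1, 2, 2, 3
  1, 1, 1, 2, 2, 2, 3, 3, 4
  1, 1, 2, 3, 3, 3, 4, 4, 5
  1, 1, 2, 3, 4, 4, 5, 5, 6
  1, 1, 2, 3, 4, 4, 5, 6, 7
  1, 2, 3, 4, 5, 5, 6, 7, 8
  1, 2, 3, 4, 5, 6, 7, 8, 9

giving w = (7, 9, 1, 4, 3, 5, 8, 2, 6) via Δ²R.

|D(w)|=19, |Ess(w)|=5:

[(2, 6, 0), (2, 8, 1), (4, 3, 1), (7, 2, 1), (7, 6, 4)]


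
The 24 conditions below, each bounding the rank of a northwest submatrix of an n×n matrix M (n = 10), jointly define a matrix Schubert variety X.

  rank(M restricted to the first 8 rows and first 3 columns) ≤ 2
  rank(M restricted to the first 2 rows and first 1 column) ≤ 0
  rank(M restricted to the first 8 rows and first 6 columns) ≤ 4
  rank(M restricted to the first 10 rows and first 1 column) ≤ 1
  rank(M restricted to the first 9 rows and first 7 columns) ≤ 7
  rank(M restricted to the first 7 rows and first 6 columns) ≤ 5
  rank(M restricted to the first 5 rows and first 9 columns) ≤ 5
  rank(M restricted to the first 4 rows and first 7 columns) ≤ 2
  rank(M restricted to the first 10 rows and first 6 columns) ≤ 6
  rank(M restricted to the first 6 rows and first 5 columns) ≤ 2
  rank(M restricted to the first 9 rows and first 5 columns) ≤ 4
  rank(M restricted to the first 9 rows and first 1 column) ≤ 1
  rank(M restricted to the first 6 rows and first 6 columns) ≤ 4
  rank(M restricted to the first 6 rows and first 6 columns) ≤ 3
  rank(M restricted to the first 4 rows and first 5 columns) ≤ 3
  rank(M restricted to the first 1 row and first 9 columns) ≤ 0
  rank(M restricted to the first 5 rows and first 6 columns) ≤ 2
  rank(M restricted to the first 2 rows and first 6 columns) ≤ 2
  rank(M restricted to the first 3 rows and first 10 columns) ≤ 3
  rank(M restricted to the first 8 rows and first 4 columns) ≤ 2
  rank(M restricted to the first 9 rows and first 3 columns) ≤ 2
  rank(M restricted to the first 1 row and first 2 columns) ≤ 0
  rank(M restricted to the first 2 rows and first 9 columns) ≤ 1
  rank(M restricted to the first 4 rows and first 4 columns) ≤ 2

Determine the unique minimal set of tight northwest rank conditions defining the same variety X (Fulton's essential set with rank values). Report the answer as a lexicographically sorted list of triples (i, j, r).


Recovering R(i,j) via the rank-extension bound from the 24 conditions:

  R[1]: 0, 0, 0, 0, 0, 0, 0, 0, 0, 1
  R[2]: 0, 1, 1, 1, 1, 1, 1, 1, 1, 2
  R[3]: 1, 2, 2, 2, 2, 2, 2, 2, 2, 3
  R[4]: 1, 2, 2, 2, 2, 2, 2, 3, 3, 4
  R[5]: 1, 2, 2, 2, 2, 2, 3, 4, 4, 5
  R[6]: 1, 2, 2, 2, 2, 3, 4, 5, 5, 6
  R[7]: 1, 2, 2, 2, 3, 4, 5, 6, 6, 7
  R[8]: 1, 2, 2, 2, 3, 4, 5, 6, 7, 8
  R[9]: 1, 2, 2, 3, 4, 5, 6, 7, 8, 9
  R[10]: 1, 2, 3, 4, 5, 6, 7, 8, 9, 10

the unique w with this rank table is (10, 2, 1, 8, 7, 6, 5, 9, 4, 3).

ℓ(w)=27; the 7 essential cells (i,j,r):

[(1, 9, 0), (2, 1, 0), (4, 7, 2), (5, 6, 2), (6, 5, 2), (8, 4, 2), (9, 3, 2)]


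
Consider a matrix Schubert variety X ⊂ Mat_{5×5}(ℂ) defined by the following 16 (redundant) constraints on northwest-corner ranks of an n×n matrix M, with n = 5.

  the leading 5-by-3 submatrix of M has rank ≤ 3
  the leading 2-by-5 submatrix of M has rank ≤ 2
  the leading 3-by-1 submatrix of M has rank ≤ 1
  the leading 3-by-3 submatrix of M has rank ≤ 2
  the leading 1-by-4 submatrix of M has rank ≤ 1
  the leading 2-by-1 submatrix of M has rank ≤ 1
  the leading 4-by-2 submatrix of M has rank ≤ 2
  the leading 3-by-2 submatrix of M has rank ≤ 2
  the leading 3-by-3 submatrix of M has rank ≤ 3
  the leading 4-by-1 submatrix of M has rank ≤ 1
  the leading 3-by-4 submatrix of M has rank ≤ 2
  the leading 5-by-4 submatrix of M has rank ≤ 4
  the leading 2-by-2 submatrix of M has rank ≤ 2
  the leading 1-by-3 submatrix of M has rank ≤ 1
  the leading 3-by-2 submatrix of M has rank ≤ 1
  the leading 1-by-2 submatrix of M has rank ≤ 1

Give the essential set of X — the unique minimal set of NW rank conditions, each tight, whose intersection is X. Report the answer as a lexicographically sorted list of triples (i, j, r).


Computing R[i][j] = min implied NW-rank bound (n=5, 16 conditions):

  i=1: 1  1  1  1  1
  i=2: 1  1  2  2  2
  i=3: 1  1  2  2  3
  i=4: 1  2  3  3  4
  i=5: 1  2  3  4  5

so w = (1, 3, 5, 2, 4).

2 SE-corners of the 3-cell Rothe diagram give Ess(w):

[(3, 2, 1), (3, 4, 2)]


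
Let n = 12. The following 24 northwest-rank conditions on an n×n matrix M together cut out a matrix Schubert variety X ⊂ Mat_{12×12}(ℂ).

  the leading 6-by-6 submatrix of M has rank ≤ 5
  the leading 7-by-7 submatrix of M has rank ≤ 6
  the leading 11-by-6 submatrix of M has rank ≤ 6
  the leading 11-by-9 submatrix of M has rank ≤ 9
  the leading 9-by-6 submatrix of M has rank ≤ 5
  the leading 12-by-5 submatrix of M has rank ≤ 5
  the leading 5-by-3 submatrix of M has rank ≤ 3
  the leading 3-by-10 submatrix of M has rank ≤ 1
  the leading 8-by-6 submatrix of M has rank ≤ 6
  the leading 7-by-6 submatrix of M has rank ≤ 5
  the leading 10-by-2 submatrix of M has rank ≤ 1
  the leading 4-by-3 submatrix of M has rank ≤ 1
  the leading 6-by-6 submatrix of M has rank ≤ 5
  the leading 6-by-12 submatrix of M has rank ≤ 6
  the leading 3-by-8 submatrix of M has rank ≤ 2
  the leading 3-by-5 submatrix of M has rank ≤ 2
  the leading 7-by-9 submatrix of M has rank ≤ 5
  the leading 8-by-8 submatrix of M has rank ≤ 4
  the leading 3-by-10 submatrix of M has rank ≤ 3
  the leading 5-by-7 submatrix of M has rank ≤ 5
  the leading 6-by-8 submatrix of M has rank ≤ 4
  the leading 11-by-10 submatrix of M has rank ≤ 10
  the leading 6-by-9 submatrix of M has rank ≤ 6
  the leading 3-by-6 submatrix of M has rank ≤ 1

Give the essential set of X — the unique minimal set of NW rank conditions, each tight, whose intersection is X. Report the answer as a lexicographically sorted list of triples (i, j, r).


Recovering R(i,j) via the rank-extension bound from the 24 conditions:

  1 | 1 | 1 | 1 | 1 | 1 | 1 | 1 | 1 | 1 | 1 | 1
  1 | 1 | 1 | 1 | 1 | 1 | 1 | 1 | 1 | 1 | 2 | 2
  1 | 1 | 1 | 1 | 1 | 1 | 1 | 1 | 1 | 1 | 2 | 3
  1 | 1 | 1 | 2 | 2 | 2 | 2 | 2 | 2 | 2 | 3 | 4
  1 | 1 | 2 | 3 | 3 | 3 | 3 | 3 | 3 | 3 | 4 | 5
  1 | 1 | 2 | 3 | 4 | 4 | 4 | 4 | 4 | 4 | 5 | 6
  1 | 1 | 2 | 3 | 4 | 4 | 4 | 4 | 5 | 5 | 6 | 7
  1 | 1 | 2 | 3 | 4 | 4 | 4 | 4 | 5 | 6 | 7 | 8
  1 | 1 | 2 | 3 | 4 | 5 | 5 | 5 | 6 | 7 | 8 | 9
  1 | 1 | 2 | 3 | 4 | 5 | 6 | 6 | 7 | 8 | 9 | 10
  1 | 2 | 3 | 4 | 5 | 6 | 7 | 7 | 8 | 9 | 10 | 11
  1 | 2 | 3 | 4 | 5 | 6 | 7 | 8 | 9 | 10 | 11 | 12

the unique w with this rank table is (1, 11, 12, 4, 3, 5, 9, 10, 6, 7, 2, 8).

Rothe diagram D(w) (32 cells), 4 SE-corners (essential conditions):

[(3, 10, 1), (4, 3, 1), (8, 8, 4), (10, 2, 1)]


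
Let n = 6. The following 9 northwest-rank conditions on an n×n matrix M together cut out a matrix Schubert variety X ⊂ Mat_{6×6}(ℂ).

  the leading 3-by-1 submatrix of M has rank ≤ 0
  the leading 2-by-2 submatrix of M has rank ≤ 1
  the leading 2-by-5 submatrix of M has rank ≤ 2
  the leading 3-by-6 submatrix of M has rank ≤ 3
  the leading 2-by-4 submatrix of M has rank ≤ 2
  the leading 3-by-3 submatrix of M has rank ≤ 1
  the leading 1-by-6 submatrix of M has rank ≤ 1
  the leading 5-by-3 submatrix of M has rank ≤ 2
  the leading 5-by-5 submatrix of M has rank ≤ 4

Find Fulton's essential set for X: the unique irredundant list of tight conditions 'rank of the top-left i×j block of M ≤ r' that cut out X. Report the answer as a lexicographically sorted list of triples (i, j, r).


Recovering R(i,j) via the rank-extension bound from the 9 conditions:

  0  1  1  1  1  1
  0  1  1  2  2  2
  0  1  1  2  3  3
  1  2  2  3  4  4
  1  2  2  3  4  5
  1  2  3  4  5  6

reading off 1-entries of Δ²R: w = (2, 4, 5, 1, 6, 3).

Fulton essential set (3 of the 6 Rothe cells):

[(3, 1, 0), (3, 3, 1), (5, 3, 2)]


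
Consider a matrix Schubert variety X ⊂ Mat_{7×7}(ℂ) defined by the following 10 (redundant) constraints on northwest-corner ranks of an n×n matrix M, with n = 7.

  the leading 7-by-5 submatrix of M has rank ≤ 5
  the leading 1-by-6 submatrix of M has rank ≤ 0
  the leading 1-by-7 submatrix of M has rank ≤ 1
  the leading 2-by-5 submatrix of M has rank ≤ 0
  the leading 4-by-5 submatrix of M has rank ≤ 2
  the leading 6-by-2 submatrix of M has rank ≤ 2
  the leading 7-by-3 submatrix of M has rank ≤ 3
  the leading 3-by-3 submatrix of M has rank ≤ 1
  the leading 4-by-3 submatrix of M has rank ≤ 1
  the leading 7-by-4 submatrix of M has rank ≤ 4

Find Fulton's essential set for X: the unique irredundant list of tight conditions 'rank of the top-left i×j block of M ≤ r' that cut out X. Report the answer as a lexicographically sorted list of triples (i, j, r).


The tightest implied rank at each (i,j), from the 10 conditions:

  R[1]: 0, 0, 0, 0, 0, 0, 1
  R[2]: 0, 0, 0, 0, 0, 1, 2
  R[3]: 1, 1, 1, 1, 1, 2, 3
  R[4]: 1, 1, 1, 2, 2, 3, 4
  R[5]: 1, 2, 2, 3, 3, 4, 5
  R[6]: 1, 2, 3, 4, 4, 5, 6
  R[7]: 1, 2, 3, 4, 5, 6, 7

second differences of R give the permutation w = (7, 6, 1, 4, 2, 3, 5).

|D(w)|=13, |Ess(w)|=3:

[(1, 6, 0), (2, 5, 0), (4, 3, 1)]


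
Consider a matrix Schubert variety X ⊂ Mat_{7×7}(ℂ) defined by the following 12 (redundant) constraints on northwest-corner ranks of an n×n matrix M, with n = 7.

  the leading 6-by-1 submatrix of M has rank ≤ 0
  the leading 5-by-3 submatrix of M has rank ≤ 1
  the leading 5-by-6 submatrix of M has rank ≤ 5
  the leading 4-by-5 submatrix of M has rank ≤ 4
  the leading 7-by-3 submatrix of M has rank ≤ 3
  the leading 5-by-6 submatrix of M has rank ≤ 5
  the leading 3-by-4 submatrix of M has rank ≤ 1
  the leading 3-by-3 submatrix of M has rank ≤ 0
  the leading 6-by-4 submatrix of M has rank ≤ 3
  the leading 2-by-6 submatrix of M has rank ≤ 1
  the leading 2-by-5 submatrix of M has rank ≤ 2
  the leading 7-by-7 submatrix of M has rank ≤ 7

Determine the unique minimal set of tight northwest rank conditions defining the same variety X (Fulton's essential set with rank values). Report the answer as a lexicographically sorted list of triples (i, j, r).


Rank table r_w(7×7) implied by the 12 constraints:

  row 1: 0 0 0 1 1 1 1
  row 2: 0 0 0 1 1 1 2
  row 3: 0 0 0 1 2 2 3
  row 4: 0 1 1 2 3 3 4
  row 5: 0 1 1 2 3 4 5
  row 6: 0 1 2 3 4 5 6
  row 7: 1 2 3 4 5 6 7

hence w(1..7) = (4, 7, 5, 2, 6, 3, 1).

Fulton essential set (4 of the 15 Rothe cells):

[(2, 6, 1), (3, 3, 0), (5, 3, 1), (6, 1, 0)]


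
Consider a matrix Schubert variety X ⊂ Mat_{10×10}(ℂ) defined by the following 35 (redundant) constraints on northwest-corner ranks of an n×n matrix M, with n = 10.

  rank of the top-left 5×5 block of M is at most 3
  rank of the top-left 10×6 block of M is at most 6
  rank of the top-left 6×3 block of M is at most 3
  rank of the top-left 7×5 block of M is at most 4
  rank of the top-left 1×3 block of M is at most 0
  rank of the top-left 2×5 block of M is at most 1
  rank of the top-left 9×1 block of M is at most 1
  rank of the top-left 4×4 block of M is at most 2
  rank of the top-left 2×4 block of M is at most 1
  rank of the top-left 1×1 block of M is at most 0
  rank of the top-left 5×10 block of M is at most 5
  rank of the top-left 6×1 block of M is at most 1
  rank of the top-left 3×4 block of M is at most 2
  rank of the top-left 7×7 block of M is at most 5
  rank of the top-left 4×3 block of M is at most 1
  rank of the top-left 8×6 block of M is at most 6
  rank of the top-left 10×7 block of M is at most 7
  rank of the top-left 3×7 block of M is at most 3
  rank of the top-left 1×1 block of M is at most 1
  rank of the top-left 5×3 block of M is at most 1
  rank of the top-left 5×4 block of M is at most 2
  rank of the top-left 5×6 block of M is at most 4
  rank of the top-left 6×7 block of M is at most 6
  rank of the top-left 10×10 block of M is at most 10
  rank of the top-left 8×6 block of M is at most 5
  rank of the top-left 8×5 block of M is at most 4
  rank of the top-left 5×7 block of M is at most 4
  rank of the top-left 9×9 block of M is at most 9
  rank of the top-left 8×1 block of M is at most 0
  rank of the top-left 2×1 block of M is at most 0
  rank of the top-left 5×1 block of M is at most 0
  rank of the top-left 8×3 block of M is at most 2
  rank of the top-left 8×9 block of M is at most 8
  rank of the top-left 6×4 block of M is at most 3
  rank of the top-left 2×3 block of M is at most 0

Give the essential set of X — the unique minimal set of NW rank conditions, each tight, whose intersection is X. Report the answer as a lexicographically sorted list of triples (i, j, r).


Reconstructing r_w from the 35 given conditions:

  0 | 0 | 0 | 1 | 1 | 1 | 1 | 1 | 1 | 1
  0 | 0 | 0 | 1 | 1 | 2 | 2 | 2 | 2 | 2
  0 | 1 | 1 | 2 | 2 | 3 | 3 | 3 | 3 | 3
  0 | 1 | 1 | 2 | 3 | 4 | 4 | 4 | 4 | 4
  0 | 1 | 1 | 2 | 3 | 4 | 4 | 5 | 5 | 5
  0 | 1 | 2 | 3 | 4 | 5 | 5 | 6 | 6 | 6
  0 | 1 | 2 | 3 | 4 | 5 | 5 | 6 | 7 | 7
  0 | 1 | 2 | 3 | 4 | 5 | 6 | 7 | 8 | 8
  1 | 2 | 3 | 4 | 5 | 6 | 7 | 8 | 9 | 9
  1 | 2 | 3 | 4 | 5 | 6 | 7 | 8 | 9 | 10

hence w(1..10) = (4, 6, 2, 5, 8, 3, 9, 7, 1, 10).

|D(w)|=17, |Ess(w)|=6:

[(2, 3, 0), (2, 5, 1), (5, 3, 1), (5, 7, 4), (7, 7, 5), (8, 1, 0)]


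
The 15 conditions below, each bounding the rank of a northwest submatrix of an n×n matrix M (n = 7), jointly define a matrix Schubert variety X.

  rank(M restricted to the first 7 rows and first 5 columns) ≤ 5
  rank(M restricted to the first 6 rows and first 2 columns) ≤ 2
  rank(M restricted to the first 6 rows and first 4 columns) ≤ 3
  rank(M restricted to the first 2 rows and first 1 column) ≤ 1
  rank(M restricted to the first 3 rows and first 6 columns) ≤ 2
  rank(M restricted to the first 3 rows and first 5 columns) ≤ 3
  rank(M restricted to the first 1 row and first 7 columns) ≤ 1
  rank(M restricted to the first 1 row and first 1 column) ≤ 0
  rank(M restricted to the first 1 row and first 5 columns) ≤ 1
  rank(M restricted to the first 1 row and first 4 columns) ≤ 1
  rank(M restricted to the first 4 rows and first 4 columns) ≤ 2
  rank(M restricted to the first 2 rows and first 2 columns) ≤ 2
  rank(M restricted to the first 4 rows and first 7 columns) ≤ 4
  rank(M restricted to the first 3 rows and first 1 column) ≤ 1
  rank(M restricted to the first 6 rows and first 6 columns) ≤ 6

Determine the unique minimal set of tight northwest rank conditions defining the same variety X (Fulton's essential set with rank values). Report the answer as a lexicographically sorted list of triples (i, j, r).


Propagating the 15 rank bounds to every northwest block:

  0 | 1 | 1 | 1 | 1 | 1 | 1
  1 | 2 | 2 | 2 | 2 | 2 | 2
  1 | 2 | 2 | 2 | 2 | 2 | 3
  1 | 2 | 2 | 2 | 3 | 3 | 4
  1 | 2 | 3 | 3 | 4 | 4 | 5
  1 | 2 | 3 | 3 | 4 | 5 | 6
  1 | 2 | 3 | 4 | 5 | 6 | 7

giving w = (2, 1, 7, 5, 3, 6, 4) via Δ²R.

Rothe diagram D(w) (8 cells), 4 SE-corners (essential conditions):

[(1, 1, 0), (3, 6, 2), (4, 4, 2), (6, 4, 3)]
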